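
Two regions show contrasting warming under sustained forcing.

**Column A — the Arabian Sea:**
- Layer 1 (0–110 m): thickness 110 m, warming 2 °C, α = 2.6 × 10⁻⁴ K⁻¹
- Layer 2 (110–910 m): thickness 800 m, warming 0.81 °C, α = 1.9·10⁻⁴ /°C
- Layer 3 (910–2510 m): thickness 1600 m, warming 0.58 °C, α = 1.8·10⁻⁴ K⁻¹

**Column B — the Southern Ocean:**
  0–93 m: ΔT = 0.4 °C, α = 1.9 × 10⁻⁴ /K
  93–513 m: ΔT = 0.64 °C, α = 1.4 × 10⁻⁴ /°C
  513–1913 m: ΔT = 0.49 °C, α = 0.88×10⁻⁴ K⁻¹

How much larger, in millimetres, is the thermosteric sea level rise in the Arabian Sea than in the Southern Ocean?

A 110 × 2 × 2.6×10⁻⁴ = 0.05720 m
A 110–910 m: 0.81 × 1.9×10⁻⁴ × 800 = 0.12312 m
A 0.58 × 1.8×10⁻⁴ × 1600 = 0.16704 m
A total: 0.34736 m
B Layer 1: 93 × 0.4 × 1.9×10⁻⁴ = 0.007068 m
B 0.64 × 420 × 1.4×10⁻⁴ = 0.037632 m
B 0.49 × 0.88×10⁻⁴ × 1400 = 0.060368 m
B total: 0.105068 m
Difference: 0.34736 − 0.105068 = 0.242292 m

Δh_A − Δh_B ≈ 240 mm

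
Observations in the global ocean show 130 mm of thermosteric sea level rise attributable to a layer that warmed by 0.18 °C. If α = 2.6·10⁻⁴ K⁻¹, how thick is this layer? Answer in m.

H = Δh/(αΔT) = 0.13 / (2.6×10⁻⁴ × 0.18) ≈ 2778 m

2780 m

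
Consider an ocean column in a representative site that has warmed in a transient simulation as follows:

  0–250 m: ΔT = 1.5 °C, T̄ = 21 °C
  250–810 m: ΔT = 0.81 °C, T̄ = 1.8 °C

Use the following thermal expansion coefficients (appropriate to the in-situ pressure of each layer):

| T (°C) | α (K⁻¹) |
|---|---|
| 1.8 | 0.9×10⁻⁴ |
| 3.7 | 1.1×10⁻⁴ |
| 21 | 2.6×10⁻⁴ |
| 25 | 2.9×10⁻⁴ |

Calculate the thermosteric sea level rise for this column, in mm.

Δh ≈ 140 mm

Layer 1 at 21 °C → α = 2.6×10⁻⁴ K⁻¹
Layer 2 at 1.8 °C → α = 0.9×10⁻⁴ K⁻¹
Layer 1: 2.6×10⁻⁴ × 250 × 1.5 = 0.09750 m
Layer 2: 0.9×10⁻⁴ × 0.81 × 560 = 0.040824 m
Δh = 0.09750 + 0.040824 = 0.138324 m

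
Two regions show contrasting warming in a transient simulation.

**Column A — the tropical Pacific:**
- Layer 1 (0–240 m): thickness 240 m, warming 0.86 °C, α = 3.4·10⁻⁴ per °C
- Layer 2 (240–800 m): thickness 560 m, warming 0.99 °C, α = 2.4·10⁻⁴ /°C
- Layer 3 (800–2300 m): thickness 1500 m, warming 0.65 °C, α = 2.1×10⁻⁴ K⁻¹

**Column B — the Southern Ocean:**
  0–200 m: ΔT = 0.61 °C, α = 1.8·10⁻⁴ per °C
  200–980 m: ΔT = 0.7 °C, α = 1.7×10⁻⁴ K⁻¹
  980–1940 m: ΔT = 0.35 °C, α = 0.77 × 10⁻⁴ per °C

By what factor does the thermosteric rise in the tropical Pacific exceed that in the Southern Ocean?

2.9

A 0.86 × 240 × 3.4×10⁻⁴ = 0.070176 m
A 240–800 m: 0.99 × 560 × 2.4×10⁻⁴ = 0.133056 m
A Layer 3: 0.65 × 1500 × 2.1×10⁻⁴ = 0.20475 m
A total: 0.407982 m
B 0.61 × 1.8×10⁻⁴ × 200 = 0.02196 m
B 1.7×10⁻⁴ × 780 × 0.7 = 0.09282 m
B 0.35 × 960 × 0.77×10⁻⁴ = 0.025872 m
B total: 0.140652 m
Ratio: 0.407982 / 0.140652 ≈ 2.901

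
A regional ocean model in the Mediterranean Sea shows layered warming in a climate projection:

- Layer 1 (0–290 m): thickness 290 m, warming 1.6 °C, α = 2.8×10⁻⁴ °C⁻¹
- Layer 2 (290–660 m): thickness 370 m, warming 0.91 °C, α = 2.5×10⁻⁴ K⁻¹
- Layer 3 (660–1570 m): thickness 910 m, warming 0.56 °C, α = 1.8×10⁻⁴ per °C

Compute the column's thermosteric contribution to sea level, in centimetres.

31 cm

Layer 1: 2.8×10⁻⁴ × 1.6 × 290 = 0.12992 m
290–660 m: 370 × 0.91 × 2.5×10⁻⁴ = 0.084175 m
910 × 1.8×10⁻⁴ × 0.56 = 0.091728 m
Δh = 0.12992 + 0.084175 + 0.091728 = 0.305823 m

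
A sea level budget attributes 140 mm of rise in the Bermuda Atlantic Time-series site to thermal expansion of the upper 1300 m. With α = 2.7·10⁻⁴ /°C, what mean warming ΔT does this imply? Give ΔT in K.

ΔT = Δh/(αH) = 0.14 / (2.7×10⁻⁴ × 1300) ≈ 0.3989 K

about 0.399 K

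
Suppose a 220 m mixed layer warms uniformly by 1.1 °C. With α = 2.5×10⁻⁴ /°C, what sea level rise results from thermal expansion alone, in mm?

Δh = 60.5 mm

Δh = αΔT·H = 2.5×10⁻⁴ × 1.1 × 220 = 0.06050 m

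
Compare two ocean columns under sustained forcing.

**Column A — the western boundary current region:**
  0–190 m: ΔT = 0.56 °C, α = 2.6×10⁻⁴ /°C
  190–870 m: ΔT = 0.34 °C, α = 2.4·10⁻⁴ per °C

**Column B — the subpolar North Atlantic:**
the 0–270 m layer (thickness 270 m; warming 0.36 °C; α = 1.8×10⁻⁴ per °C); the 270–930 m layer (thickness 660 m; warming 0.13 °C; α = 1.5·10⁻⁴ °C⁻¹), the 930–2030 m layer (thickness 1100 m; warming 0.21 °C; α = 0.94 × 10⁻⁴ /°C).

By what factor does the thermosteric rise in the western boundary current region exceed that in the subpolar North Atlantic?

1.6

A 0–190 m: 190 × 0.56 × 2.6×10⁻⁴ = 0.027664 m
A 2.4×10⁻⁴ × 680 × 0.34 = 0.055488 m
A total: 0.083152 m
B 270 × 0.36 × 1.8×10⁻⁴ = 0.017496 m
B 0.13 × 660 × 1.5×10⁻⁴ = 0.01287 m
B 0.94×10⁻⁴ × 0.21 × 1100 = 0.021714 m
B total: 0.05208 m
Ratio: 0.083152 / 0.05208 ≈ 1.597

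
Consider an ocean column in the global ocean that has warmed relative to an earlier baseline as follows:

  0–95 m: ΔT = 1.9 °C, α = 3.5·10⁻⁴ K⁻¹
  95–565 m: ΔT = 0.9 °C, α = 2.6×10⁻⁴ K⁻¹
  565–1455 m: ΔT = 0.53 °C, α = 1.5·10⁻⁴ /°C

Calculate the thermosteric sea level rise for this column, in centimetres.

3.5×10⁻⁴ × 95 × 1.9 = 0.063175 m
95–565 m: 470 × 0.9 × 2.6×10⁻⁴ = 0.10998 m
Layer 3: 0.53 × 890 × 1.5×10⁻⁴ = 0.070755 m
Δh = 0.063175 + 0.10998 + 0.070755 = 0.24391 m ≈ 24.4 cm

24.4 cm of thermosteric rise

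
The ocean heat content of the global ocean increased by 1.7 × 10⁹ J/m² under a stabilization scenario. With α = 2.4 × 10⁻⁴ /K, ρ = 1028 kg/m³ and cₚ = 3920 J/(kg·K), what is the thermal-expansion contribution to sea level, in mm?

Δh = 101 mm

Δh = αQ/(ρcₚ) = 2.4×10⁻⁴ × 1.7×10⁹ / (1028 × 3920) ≈ 0.10125 m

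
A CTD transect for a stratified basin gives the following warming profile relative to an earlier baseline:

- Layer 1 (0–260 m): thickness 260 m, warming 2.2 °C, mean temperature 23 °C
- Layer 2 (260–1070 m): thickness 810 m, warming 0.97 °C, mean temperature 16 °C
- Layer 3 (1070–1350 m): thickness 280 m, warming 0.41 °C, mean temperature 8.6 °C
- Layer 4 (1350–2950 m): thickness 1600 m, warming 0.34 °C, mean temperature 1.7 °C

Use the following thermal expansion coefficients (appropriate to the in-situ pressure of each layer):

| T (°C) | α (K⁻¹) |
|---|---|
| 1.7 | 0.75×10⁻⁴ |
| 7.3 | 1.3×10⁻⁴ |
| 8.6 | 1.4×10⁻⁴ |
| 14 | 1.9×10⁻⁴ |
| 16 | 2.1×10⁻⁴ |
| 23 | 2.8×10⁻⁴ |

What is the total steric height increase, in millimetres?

Δh ≈ 382 mm

Layer 1 at 23 °C → α = 2.8×10⁻⁴ K⁻¹
Layer 2 at 16 °C → α = 2.1×10⁻⁴ K⁻¹
Layer 3 at 8.6 °C → α = 1.4×10⁻⁴ K⁻¹
Layer 4 at 1.7 °C → α = 0.75×10⁻⁴ K⁻¹
2.2 × 260 × 2.8×10⁻⁴ = 0.16016 m
260–1070 m: 810 × 2.1×10⁻⁴ × 0.97 = 0.164997 m
Layer 3: 280 × 1.4×10⁻⁴ × 0.41 = 0.016072 m
1600 × 0.75×10⁻⁴ × 0.34 = 0.04080 m
Δh = 0.16016 + 0.164997 + 0.016072 + 0.04080 = 0.382029 m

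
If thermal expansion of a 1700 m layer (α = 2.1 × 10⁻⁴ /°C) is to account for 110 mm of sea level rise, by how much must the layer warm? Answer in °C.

ΔT = Δh/(αH) = 0.11 / (2.1×10⁻⁴ × 1700) ≈ 0.3081 °C

about 0.31 °C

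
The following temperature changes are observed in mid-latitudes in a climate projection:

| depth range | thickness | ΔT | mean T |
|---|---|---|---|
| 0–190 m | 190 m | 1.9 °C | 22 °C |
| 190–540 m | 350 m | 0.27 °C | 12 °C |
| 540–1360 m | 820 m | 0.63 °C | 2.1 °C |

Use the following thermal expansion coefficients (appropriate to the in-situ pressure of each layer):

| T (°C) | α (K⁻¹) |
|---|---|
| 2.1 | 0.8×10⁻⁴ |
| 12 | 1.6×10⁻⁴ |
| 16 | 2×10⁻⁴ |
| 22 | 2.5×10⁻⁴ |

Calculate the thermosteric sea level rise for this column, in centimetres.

Layer 1 at 22 °C → α = 2.5×10⁻⁴ K⁻¹
Layer 2 at 12 °C → α = 1.6×10⁻⁴ K⁻¹
Layer 3 at 2.1 °C → α = 0.8×10⁻⁴ K⁻¹
0–190 m: 2.5×10⁻⁴ × 1.9 × 190 = 0.09025 m
0.27 × 350 × 1.6×10⁻⁴ = 0.01512 m
540–1360 m: 0.8×10⁻⁴ × 0.63 × 820 = 0.041328 m
Δh = 0.09025 + 0.01512 + 0.041328 = 0.146698 m ≈ 14.7 cm

Δh ≈ 14.7 cm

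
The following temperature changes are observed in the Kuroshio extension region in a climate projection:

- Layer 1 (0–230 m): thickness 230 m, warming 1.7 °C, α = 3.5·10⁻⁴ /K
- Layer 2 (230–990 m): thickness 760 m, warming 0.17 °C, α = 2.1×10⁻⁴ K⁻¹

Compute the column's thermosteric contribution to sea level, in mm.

Layer 1: 230 × 3.5×10⁻⁴ × 1.7 = 0.13685 m
230–990 m: 2.1×10⁻⁴ × 760 × 0.17 = 0.027132 m
Δh = 0.13685 + 0.027132 = 0.163982 m

Δh ≈ 160 mm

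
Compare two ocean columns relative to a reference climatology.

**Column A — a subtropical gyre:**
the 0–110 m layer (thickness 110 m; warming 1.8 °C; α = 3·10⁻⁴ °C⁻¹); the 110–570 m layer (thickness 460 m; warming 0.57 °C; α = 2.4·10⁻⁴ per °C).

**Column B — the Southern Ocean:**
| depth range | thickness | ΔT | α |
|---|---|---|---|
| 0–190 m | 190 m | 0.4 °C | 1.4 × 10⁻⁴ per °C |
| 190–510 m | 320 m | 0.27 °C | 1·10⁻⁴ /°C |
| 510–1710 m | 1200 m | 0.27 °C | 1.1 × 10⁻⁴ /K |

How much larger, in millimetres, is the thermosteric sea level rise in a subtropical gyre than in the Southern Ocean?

67.4 mm

A Layer 1: 3×10⁻⁴ × 1.8 × 110 = 0.05940 m
A 2.4×10⁻⁴ × 0.57 × 460 = 0.062928 m
A total: 0.122328 m
B Layer 1: 190 × 1.4×10⁻⁴ × 0.4 = 0.01064 m
B 1×10⁻⁴ × 0.27 × 320 = 0.00864 m
B 1.1×10⁻⁴ × 1200 × 0.27 = 0.03564 m
B total: 0.05492 m
Difference: 0.122328 − 0.05492 = 0.067408 m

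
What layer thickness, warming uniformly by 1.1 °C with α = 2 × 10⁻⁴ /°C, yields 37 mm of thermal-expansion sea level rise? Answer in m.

H = Δh/(αΔT) = 0.037 / (2×10⁻⁴ × 1.1) ≈ 168.2 m

H ≈ 168 m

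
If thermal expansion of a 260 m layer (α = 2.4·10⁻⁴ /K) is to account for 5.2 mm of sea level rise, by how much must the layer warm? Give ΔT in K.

0.083 K

ΔT = Δh/(αH) = 0.0052 / (2.4×10⁻⁴ × 260) ≈ 0.08333 K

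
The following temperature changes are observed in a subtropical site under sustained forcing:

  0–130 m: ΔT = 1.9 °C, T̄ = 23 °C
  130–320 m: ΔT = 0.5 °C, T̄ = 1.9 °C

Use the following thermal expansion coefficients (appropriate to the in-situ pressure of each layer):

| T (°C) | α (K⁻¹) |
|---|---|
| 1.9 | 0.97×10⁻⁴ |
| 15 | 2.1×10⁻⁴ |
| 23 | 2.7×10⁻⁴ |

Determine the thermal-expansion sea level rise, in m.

about 0.0759 m

Layer 1 at 23 °C → α = 2.7×10⁻⁴ K⁻¹
Layer 2 at 1.9 °C → α = 0.97×10⁻⁴ K⁻¹
0–130 m: 2.7×10⁻⁴ × 1.9 × 130 = 0.06669 m
0.5 × 0.97×10⁻⁴ × 190 = 0.009215 m
Δh = 0.06669 + 0.009215 = 0.075905 m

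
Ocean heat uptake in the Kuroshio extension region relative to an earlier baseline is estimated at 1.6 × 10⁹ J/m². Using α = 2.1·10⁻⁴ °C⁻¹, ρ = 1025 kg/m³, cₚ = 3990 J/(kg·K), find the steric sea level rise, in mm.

82.2 mm of thermosteric rise

Δh = αQ/(ρcₚ) = 2.1×10⁻⁴ × 1.6×10⁹ / (1025 × 3990) ≈ 0.082157 m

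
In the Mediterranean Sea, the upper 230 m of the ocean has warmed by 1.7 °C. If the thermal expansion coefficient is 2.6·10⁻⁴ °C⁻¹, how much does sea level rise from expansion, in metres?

Δh = αΔT·H = 2.6×10⁻⁴ × 1.7 × 230 = 0.10166 m

0.102 m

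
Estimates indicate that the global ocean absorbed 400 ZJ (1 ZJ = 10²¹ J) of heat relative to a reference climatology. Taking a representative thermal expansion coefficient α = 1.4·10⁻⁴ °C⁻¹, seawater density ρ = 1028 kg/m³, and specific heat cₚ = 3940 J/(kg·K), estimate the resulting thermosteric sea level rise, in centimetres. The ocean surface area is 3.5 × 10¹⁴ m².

Per unit area: Q = 400×10²¹ / (3.5×10¹⁴) ≈ 1.143×10⁹ J/m²
Δh = αQ/(ρcₚ) = 1.4×10⁻⁴ × 1.143×10⁹ / (1028 × 3940) ≈ 0.039508 m

4.0 cm of thermosteric rise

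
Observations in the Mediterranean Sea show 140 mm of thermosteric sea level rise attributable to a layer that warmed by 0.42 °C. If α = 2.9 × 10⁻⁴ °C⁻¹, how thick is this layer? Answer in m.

H = Δh/(αΔT) = 0.14 / (2.9×10⁻⁴ × 0.42) ≈ 1149 m

about 1150 m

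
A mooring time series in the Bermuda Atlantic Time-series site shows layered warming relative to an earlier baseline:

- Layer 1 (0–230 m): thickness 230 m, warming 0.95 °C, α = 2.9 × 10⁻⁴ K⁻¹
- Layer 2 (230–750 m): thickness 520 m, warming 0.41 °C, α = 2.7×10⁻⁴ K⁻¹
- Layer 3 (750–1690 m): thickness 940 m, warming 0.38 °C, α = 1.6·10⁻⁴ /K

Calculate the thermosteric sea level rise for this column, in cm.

Layer 1: 2.9×10⁻⁴ × 0.95 × 230 = 0.063365 m
230–750 m: 2.7×10⁻⁴ × 520 × 0.41 = 0.057564 m
Layer 3: 0.38 × 940 × 1.6×10⁻⁴ = 0.057152 m
Δh = 0.063365 + 0.057564 + 0.057152 = 0.178081 m ≈ 18 cm

about 18 cm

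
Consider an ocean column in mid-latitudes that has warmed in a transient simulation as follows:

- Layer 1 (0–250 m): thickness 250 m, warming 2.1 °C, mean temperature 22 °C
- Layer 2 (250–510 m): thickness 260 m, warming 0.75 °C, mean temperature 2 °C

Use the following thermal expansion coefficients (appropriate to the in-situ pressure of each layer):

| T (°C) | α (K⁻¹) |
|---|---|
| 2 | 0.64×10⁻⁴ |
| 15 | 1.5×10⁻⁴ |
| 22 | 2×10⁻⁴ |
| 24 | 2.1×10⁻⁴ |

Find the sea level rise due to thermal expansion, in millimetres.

Layer 1 at 22 °C → α = 2×10⁻⁴ K⁻¹
Layer 2 at 2 °C → α = 0.64×10⁻⁴ K⁻¹
250 × 2×10⁻⁴ × 2.1 = 0.10500 m
250–510 m: 260 × 0.64×10⁻⁴ × 0.75 = 0.01248 m
Δh = 0.10500 + 0.01248 = 0.11748 m ≈ 117 mm

117 mm of thermosteric rise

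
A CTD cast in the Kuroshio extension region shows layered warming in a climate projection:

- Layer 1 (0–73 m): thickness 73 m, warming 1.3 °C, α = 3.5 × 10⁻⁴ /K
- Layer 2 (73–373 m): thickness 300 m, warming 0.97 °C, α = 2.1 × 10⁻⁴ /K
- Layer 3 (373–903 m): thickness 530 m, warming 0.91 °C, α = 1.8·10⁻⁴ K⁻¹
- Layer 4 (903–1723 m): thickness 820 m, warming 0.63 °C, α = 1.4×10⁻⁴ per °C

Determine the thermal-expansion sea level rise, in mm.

Δh ≈ 253 mm

3.5×10⁻⁴ × 73 × 1.3 = 0.033215 m
2.1×10⁻⁴ × 0.97 × 300 = 0.06111 m
373–903 m: 1.8×10⁻⁴ × 530 × 0.91 = 0.086814 m
903–1723 m: 820 × 0.63 × 1.4×10⁻⁴ = 0.072324 m
Δh = 0.033215 + 0.06111 + 0.086814 + 0.072324 = 0.253463 m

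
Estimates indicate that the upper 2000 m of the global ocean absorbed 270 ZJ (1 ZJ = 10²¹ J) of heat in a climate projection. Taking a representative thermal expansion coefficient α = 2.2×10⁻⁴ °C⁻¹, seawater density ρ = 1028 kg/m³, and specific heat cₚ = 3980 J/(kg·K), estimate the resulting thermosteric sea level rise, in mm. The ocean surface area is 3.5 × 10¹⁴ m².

Per unit area: Q = 270×10²¹ / (3.5×10¹⁴) ≈ 7.714×10⁸ J/m²
Δh = αQ/(ρcₚ) = 2.2×10⁻⁴ × 7.714×10⁸ / (1028 × 3980) ≈ 0.041479 m

41 mm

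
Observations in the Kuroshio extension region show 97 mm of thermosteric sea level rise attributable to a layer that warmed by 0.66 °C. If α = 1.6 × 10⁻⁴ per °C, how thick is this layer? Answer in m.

H ≈ 919 m

H = Δh/(αΔT) = 0.097 / (1.6×10⁻⁴ × 0.66) ≈ 918.6 m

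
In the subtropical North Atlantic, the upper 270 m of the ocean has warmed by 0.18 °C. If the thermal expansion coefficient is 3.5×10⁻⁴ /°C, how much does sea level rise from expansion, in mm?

about 17.0 mm

Δh = αΔT·H = 3.5×10⁻⁴ × 0.18 × 270 = 0.01701 m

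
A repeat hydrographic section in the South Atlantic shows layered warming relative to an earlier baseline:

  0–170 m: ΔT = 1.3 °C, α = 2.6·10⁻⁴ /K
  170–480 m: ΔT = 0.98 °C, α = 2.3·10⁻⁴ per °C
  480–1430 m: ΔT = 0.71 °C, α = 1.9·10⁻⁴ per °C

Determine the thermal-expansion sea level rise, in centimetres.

25.5 cm of thermosteric rise

1.3 × 170 × 2.6×10⁻⁴ = 0.05746 m
Layer 2: 0.98 × 2.3×10⁻⁴ × 310 = 0.069874 m
480–1430 m: 1.9×10⁻⁴ × 950 × 0.71 = 0.128155 m
Δh = 0.05746 + 0.069874 + 0.128155 = 0.255489 m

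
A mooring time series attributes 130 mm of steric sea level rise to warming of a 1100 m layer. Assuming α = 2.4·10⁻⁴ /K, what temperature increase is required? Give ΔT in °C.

ΔT = Δh/(αH) = 0.13 / (2.4×10⁻⁴ × 1100) ≈ 0.4924 °C

ΔT ≈ 0.492 °C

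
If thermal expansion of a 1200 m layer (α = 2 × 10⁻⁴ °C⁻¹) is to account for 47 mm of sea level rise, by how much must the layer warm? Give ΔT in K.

ΔT = Δh/(αH) = 0.047 / (2×10⁻⁴ × 1200) ≈ 0.1958 K

ΔT ≈ 0.196 K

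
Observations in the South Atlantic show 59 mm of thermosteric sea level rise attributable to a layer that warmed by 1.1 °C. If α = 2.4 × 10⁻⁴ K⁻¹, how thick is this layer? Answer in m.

H = Δh/(αΔT) = 0.059 / (2.4×10⁻⁴ × 1.1) ≈ 223.5 m

220 m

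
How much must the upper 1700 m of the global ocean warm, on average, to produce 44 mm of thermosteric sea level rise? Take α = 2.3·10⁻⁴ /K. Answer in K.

ΔT = Δh/(αH) = 0.044 / (2.3×10⁻⁴ × 1700) ≈ 0.1125 K

about 0.113 K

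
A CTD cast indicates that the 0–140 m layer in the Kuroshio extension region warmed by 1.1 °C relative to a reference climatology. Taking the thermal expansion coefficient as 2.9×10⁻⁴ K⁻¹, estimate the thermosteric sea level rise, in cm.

Δh = αΔT·H = 2.9×10⁻⁴ × 1.1 × 140 = 0.04466 m

4.47 cm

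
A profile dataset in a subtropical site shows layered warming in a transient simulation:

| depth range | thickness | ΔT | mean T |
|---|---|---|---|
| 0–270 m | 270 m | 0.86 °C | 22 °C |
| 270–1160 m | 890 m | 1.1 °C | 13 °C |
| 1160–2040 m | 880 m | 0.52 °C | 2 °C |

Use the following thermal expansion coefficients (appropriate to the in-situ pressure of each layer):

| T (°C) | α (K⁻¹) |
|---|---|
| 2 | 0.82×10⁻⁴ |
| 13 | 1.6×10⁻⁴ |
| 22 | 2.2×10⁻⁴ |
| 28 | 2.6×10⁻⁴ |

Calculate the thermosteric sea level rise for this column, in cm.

24.5 cm

Layer 1 at 22 °C → α = 2.2×10⁻⁴ K⁻¹
Layer 2 at 13 °C → α = 1.6×10⁻⁴ K⁻¹
Layer 3 at 2 °C → α = 0.82×10⁻⁴ K⁻¹
2.2×10⁻⁴ × 0.86 × 270 = 0.051084 m
Layer 2: 1.6×10⁻⁴ × 890 × 1.1 = 0.15664 m
Layer 3: 880 × 0.52 × 0.82×10⁻⁴ = 0.0375232 m
Δh = 0.051084 + 0.15664 + 0.0375232 = 0.2452472 m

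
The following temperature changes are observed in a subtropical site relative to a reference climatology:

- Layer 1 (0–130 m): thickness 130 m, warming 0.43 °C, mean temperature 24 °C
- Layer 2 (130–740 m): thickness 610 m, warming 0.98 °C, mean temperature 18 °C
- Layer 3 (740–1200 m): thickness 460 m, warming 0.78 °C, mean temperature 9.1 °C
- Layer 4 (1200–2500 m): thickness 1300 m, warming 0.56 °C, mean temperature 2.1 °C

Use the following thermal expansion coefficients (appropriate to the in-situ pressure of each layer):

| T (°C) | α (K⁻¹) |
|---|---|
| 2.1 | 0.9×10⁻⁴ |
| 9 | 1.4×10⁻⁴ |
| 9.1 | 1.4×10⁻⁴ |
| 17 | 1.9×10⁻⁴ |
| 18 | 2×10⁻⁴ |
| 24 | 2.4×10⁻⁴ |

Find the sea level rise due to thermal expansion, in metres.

Layer 1 at 24 °C → α = 2.4×10⁻⁴ K⁻¹
Layer 2 at 18 °C → α = 2×10⁻⁴ K⁻¹
Layer 3 at 9.1 °C → α = 1.4×10⁻⁴ K⁻¹
Layer 4 at 2.1 °C → α = 0.9×10⁻⁴ K⁻¹
0–130 m: 0.43 × 130 × 2.4×10⁻⁴ = 0.013416 m
130–740 m: 0.98 × 2×10⁻⁴ × 610 = 0.11956 m
460 × 1.4×10⁻⁴ × 0.78 = 0.050232 m
Layer 4: 1300 × 0.9×10⁻⁴ × 0.56 = 0.06552 m
Δh = 0.013416 + 0.11956 + 0.050232 + 0.06552 = 0.248728 m

Δh ≈ 0.249 m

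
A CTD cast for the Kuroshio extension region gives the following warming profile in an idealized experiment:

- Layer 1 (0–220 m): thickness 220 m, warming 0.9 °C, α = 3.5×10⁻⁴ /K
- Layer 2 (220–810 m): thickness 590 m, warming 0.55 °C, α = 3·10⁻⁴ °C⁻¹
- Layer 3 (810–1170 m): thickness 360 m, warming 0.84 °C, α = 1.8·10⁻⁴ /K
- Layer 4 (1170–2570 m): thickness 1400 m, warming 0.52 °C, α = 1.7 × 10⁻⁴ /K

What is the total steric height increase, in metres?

0.345 m of thermosteric rise

Layer 1: 3.5×10⁻⁴ × 220 × 0.9 = 0.06930 m
Layer 2: 3×10⁻⁴ × 590 × 0.55 = 0.09735 m
810–1170 m: 360 × 1.8×10⁻⁴ × 0.84 = 0.054432 m
Layer 4: 1.7×10⁻⁴ × 0.52 × 1400 = 0.12376 m
Δh = 0.06930 + 0.09735 + 0.054432 + 0.12376 = 0.344842 m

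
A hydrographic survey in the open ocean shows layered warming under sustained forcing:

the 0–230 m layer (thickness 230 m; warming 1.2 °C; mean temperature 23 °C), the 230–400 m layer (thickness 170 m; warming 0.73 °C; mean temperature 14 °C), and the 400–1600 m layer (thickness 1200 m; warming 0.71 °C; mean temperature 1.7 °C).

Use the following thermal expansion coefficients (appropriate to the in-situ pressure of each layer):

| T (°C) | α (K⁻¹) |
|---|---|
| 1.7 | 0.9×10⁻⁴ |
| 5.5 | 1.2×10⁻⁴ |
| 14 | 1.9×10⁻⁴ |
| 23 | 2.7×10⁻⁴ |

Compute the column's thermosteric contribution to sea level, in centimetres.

Layer 1 at 23 °C → α = 2.7×10⁻⁴ K⁻¹
Layer 2 at 14 °C → α = 1.9×10⁻⁴ K⁻¹
Layer 3 at 1.7 °C → α = 0.9×10⁻⁴ K⁻¹
Layer 1: 1.2 × 2.7×10⁻⁴ × 230 = 0.07452 m
1.9×10⁻⁴ × 0.73 × 170 = 0.023579 m
0.9×10⁻⁴ × 1200 × 0.71 = 0.07668 m
Δh = 0.07452 + 0.023579 + 0.07668 = 0.174779 m ≈ 17.5 cm

17.5 cm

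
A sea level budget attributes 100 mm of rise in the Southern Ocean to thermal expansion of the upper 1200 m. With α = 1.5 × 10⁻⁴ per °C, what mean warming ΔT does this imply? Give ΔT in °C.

ΔT = Δh/(αH) = 0.1 / (1.5×10⁻⁴ × 1200) ≈ 0.5556 °C

0.56 °C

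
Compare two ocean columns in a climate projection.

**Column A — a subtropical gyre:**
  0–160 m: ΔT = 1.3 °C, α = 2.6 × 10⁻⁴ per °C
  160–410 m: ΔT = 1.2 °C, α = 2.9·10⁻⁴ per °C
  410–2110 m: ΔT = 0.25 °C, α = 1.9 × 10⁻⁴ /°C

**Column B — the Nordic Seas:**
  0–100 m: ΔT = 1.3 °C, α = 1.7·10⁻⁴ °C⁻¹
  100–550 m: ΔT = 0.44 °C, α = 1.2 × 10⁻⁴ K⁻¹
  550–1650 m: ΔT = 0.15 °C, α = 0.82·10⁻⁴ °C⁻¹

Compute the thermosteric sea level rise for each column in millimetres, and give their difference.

A 1.3 × 2.6×10⁻⁴ × 160 = 0.05408 m
A 160–410 m: 2.9×10⁻⁴ × 250 × 1.2 = 0.08700 m
A 410–2110 m: 1700 × 0.25 × 1.9×10⁻⁴ = 0.08075 m
A total: 0.22183 m
B 0–100 m: 1.3 × 1.7×10⁻⁴ × 100 = 0.02210 m
B Layer 2: 1.2×10⁻⁴ × 450 × 0.44 = 0.02376 m
B 1100 × 0.82×10⁻⁴ × 0.15 = 0.01353 m
B total: 0.05939 m
Difference: 0.22183 − 0.05939 = 0.16244 m

Δh_A ≈ 220 mm, Δh_B ≈ 59 mm; difference ≈ 160 mm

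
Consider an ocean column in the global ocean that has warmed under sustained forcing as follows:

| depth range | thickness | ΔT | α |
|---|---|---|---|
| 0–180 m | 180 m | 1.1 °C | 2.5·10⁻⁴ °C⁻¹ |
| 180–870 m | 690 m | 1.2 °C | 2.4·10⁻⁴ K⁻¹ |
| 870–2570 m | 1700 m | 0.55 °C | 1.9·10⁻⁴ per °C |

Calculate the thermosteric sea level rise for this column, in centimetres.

42.6 cm

180 × 1.1 × 2.5×10⁻⁴ = 0.04950 m
1.2 × 690 × 2.4×10⁻⁴ = 0.19872 m
870–2570 m: 0.55 × 1.9×10⁻⁴ × 1700 = 0.17765 m
Δh = 0.04950 + 0.19872 + 0.17765 = 0.42587 m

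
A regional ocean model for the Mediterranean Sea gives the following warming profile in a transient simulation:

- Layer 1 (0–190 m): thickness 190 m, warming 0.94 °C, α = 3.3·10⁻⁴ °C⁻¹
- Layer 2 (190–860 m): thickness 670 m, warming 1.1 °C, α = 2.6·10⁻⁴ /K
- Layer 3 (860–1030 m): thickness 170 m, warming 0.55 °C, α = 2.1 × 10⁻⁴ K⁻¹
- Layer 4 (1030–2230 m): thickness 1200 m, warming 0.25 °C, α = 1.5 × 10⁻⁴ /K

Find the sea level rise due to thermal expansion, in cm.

Layer 1: 190 × 3.3×10⁻⁴ × 0.94 = 0.058938 m
Layer 2: 670 × 2.6×10⁻⁴ × 1.1 = 0.19162 m
170 × 0.55 × 2.1×10⁻⁴ = 0.019635 m
1030–2230 m: 1.5×10⁻⁴ × 1200 × 0.25 = 0.04500 m
Δh = 0.058938 + 0.19162 + 0.019635 + 0.04500 = 0.315193 m

Δh = 31.5 cm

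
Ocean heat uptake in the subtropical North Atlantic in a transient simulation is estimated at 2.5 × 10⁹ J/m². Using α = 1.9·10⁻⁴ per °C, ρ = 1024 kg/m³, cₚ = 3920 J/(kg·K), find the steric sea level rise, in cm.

Δh = αQ/(ρcₚ) = 1.9×10⁻⁴ × 2.5×10⁹ / (1024 × 3920) ≈ 0.11833 m

Δh = 11.8 cm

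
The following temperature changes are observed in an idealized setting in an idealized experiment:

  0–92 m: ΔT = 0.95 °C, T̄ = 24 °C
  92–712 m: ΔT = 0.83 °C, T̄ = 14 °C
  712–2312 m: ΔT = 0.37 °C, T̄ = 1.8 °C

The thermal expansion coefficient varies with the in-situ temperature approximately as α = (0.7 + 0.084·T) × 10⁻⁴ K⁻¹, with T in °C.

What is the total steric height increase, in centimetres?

Δh = 17.1 cm

Layer 1: α = (0.7 + 0.084×24)×10⁻⁴ = 2.716×10⁻⁴ K⁻¹
Layer 2: α = (0.7 + 0.084×14)×10⁻⁴ = 1.876×10⁻⁴ K⁻¹
Layer 3: α = (0.7 + 0.084×1.8)×10⁻⁴ = 0.8512×10⁻⁴ K⁻¹
0.95 × 92 × 2.716×10⁻⁴ = 0.02373784 m
Layer 2: 0.83 × 620 × 1.876×10⁻⁴ = 0.09653896 m
Layer 3: 0.37 × 0.8512×10⁻⁴ × 1600 = 0.05039104 m
Δh = 0.02373784 + 0.09653896 + 0.05039104 = 0.17066784 m ≈ 17.1 cm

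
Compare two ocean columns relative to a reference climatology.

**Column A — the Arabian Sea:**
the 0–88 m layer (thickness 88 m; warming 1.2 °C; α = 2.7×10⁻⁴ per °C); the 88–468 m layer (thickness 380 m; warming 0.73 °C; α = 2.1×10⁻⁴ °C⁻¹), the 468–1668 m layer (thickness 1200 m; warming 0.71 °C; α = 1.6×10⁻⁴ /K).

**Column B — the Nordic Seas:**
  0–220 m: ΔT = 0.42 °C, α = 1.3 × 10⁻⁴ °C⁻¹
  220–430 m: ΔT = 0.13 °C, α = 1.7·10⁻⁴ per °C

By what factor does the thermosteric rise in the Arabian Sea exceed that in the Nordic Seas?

13

A Layer 1: 88 × 2.7×10⁻⁴ × 1.2 = 0.028512 m
A Layer 2: 380 × 0.73 × 2.1×10⁻⁴ = 0.058254 m
A 468–1668 m: 0.71 × 1.6×10⁻⁴ × 1200 = 0.13632 m
A total: 0.223086 m
B Layer 1: 0.42 × 220 × 1.3×10⁻⁴ = 0.012012 m
B Layer 2: 210 × 0.13 × 1.7×10⁻⁴ = 0.004641 m
B total: 0.016653 m
Ratio: 0.223086 / 0.016653 ≈ 13.40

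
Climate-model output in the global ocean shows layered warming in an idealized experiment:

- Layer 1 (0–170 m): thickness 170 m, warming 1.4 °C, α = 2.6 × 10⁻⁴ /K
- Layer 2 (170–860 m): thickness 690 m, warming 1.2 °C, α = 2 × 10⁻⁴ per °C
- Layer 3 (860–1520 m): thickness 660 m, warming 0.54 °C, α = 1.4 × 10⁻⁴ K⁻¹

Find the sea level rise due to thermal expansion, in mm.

2.6×10⁻⁴ × 1.4 × 170 = 0.06188 m
1.2 × 690 × 2×10⁻⁴ = 0.16560 m
Layer 3: 0.54 × 1.4×10⁻⁴ × 660 = 0.049896 m
Δh = 0.06188 + 0.16560 + 0.049896 = 0.277376 m

Δh ≈ 277 mm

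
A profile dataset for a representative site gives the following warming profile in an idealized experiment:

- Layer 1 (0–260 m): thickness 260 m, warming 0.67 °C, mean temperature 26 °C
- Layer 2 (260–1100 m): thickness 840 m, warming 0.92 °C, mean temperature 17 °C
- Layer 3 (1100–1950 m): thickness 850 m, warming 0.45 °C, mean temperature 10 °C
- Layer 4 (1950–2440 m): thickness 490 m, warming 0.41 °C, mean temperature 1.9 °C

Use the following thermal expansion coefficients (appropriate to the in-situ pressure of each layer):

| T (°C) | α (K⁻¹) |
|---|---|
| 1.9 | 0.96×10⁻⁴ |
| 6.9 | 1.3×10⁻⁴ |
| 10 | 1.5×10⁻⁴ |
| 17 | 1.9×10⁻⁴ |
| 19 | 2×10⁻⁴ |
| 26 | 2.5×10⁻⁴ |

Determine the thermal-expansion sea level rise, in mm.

about 267 mm

Layer 1 at 26 °C → α = 2.5×10⁻⁴ K⁻¹
Layer 2 at 17 °C → α = 1.9×10⁻⁴ K⁻¹
Layer 3 at 10 °C → α = 1.5×10⁻⁴ K⁻¹
Layer 4 at 1.9 °C → α = 0.96×10⁻⁴ K⁻¹
0–260 m: 2.5×10⁻⁴ × 0.67 × 260 = 0.04355 m
Layer 2: 840 × 1.9×10⁻⁴ × 0.92 = 0.146832 m
1100–1950 m: 1.5×10⁻⁴ × 0.45 × 850 = 0.057375 m
1950–2440 m: 0.96×10⁻⁴ × 0.41 × 490 = 0.0192864 m
Δh = 0.04355 + 0.146832 + 0.057375 + 0.0192864 = 0.2670434 m ≈ 267 mm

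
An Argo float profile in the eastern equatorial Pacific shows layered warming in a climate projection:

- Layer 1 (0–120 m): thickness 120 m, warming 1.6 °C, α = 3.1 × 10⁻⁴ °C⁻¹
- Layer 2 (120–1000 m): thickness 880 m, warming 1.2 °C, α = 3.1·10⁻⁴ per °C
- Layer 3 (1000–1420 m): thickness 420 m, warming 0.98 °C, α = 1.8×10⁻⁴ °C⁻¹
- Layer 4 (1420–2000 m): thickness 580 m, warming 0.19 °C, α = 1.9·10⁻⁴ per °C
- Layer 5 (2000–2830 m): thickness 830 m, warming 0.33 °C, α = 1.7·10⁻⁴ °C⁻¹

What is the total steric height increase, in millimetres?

1.6 × 120 × 3.1×10⁻⁴ = 0.05952 m
120–1000 m: 3.1×10⁻⁴ × 1.2 × 880 = 0.32736 m
0.98 × 1.8×10⁻⁴ × 420 = 0.074088 m
1.9×10⁻⁴ × 580 × 0.19 = 0.020938 m
Layer 5: 830 × 0.33 × 1.7×10⁻⁴ = 0.046563 m
Δh = 0.05952 + 0.32736 + 0.074088 + 0.020938 + 0.046563 = 0.528469 m

528 mm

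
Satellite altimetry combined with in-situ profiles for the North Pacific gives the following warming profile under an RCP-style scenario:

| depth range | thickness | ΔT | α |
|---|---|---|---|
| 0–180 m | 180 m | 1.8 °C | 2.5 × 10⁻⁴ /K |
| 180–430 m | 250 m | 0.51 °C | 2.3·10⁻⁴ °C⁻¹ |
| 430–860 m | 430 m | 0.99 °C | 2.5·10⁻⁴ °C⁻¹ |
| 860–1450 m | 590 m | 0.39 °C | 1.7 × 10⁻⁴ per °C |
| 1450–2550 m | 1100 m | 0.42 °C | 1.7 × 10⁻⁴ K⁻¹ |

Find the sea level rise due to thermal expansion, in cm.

Layer 1: 2.5×10⁻⁴ × 1.8 × 180 = 0.08100 m
Layer 2: 2.3×10⁻⁴ × 250 × 0.51 = 0.029325 m
430–860 m: 430 × 2.5×10⁻⁴ × 0.99 = 0.106425 m
Layer 4: 590 × 1.7×10⁻⁴ × 0.39 = 0.039117 m
Layer 5: 1.7×10⁻⁴ × 1100 × 0.42 = 0.07854 m
Δh = 0.08100 + 0.029325 + 0.106425 + 0.039117 + 0.07854 = 0.334407 m

33 cm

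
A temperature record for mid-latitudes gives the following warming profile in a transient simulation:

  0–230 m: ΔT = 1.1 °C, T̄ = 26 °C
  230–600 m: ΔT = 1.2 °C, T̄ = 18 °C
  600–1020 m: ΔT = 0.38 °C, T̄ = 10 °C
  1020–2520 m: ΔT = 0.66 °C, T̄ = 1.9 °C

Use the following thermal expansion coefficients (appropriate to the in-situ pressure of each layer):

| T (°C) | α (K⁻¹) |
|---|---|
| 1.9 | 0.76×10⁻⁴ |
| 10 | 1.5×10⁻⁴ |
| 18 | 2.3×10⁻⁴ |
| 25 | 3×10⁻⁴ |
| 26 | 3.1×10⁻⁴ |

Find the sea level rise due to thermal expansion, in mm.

Layer 1 at 26 °C → α = 3.1×10⁻⁴ K⁻¹
Layer 2 at 18 °C → α = 2.3×10⁻⁴ K⁻¹
Layer 3 at 10 °C → α = 1.5×10⁻⁴ K⁻¹
Layer 4 at 1.9 °C → α = 0.76×10⁻⁴ K⁻¹
0–230 m: 1.1 × 3.1×10⁻⁴ × 230 = 0.07843 m
230–600 m: 370 × 1.2 × 2.3×10⁻⁴ = 0.10212 m
600–1020 m: 420 × 0.38 × 1.5×10⁻⁴ = 0.02394 m
1020–2520 m: 0.76×10⁻⁴ × 1500 × 0.66 = 0.07524 m
Δh = 0.07843 + 0.10212 + 0.02394 + 0.07524 = 0.27973 m ≈ 280 mm

280 mm of thermosteric rise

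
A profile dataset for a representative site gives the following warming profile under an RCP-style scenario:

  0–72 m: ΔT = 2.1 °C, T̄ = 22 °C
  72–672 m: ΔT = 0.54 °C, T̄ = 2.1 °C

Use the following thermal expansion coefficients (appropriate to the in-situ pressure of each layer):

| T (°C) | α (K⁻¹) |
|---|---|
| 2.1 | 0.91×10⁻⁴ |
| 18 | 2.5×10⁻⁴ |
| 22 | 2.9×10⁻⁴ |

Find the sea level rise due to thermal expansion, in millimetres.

73.3 mm of thermosteric rise

Layer 1 at 22 °C → α = 2.9×10⁻⁴ K⁻¹
Layer 2 at 2.1 °C → α = 0.91×10⁻⁴ K⁻¹
2.1 × 2.9×10⁻⁴ × 72 = 0.043848 m
72–672 m: 600 × 0.91×10⁻⁴ × 0.54 = 0.029484 m
Δh = 0.043848 + 0.029484 = 0.073332 m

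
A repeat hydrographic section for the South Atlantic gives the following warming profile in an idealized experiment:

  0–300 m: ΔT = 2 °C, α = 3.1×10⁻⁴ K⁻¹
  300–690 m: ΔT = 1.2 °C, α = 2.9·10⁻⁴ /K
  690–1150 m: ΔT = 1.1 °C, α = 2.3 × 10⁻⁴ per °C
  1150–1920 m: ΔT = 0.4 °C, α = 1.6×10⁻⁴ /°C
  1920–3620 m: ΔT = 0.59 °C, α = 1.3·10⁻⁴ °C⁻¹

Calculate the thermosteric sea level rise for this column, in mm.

618 mm of thermosteric rise

Layer 1: 300 × 2 × 3.1×10⁻⁴ = 0.18600 m
2.9×10⁻⁴ × 1.2 × 390 = 0.13572 m
2.3×10⁻⁴ × 460 × 1.1 = 0.11638 m
1150–1920 m: 1.6×10⁻⁴ × 770 × 0.4 = 0.04928 m
1920–3620 m: 0.59 × 1700 × 1.3×10⁻⁴ = 0.13039 m
Δh = 0.18600 + 0.13572 + 0.11638 + 0.04928 + 0.13039 = 0.61777 m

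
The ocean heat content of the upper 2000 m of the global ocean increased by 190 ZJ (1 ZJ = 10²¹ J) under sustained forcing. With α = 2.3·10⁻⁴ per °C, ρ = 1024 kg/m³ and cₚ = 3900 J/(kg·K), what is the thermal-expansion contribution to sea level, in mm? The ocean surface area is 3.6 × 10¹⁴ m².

about 30.4 mm

Per unit area: Q = 190×10²¹ / (3.6×10¹⁴) ≈ 5.278×10⁸ J/m²
Δh = αQ/(ρcₚ) = 2.3×10⁻⁴ × 5.278×10⁸ / (1024 × 3900) ≈ 0.030397 m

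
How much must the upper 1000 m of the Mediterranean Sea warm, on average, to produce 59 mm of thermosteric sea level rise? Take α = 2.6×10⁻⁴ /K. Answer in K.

ΔT ≈ 0.227 K

ΔT = Δh/(αH) = 0.059 / (2.6×10⁻⁴ × 1000) ≈ 0.2269 K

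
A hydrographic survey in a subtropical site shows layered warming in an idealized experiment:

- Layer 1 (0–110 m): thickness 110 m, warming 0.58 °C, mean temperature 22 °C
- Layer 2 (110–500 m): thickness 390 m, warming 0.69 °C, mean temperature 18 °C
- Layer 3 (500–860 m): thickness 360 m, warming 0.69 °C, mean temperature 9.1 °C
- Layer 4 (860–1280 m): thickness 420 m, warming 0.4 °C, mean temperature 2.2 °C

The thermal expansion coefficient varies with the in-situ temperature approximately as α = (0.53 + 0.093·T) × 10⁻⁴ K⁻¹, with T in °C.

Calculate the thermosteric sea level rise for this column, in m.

about 0.12 m

Layer 1: α = (0.53 + 0.093×22)×10⁻⁴ = 2.576×10⁻⁴ K⁻¹
Layer 2: α = (0.53 + 0.093×18)×10⁻⁴ = 2.204×10⁻⁴ K⁻¹
Layer 3: α = (0.53 + 0.093×9.1)×10⁻⁴ = 1.3763×10⁻⁴ K⁻¹
Layer 4: α = (0.53 + 0.093×2.2)×10⁻⁴ = 0.7346×10⁻⁴ K⁻¹
0–110 m: 0.58 × 2.576×10⁻⁴ × 110 = 0.01643488 m
110–500 m: 0.69 × 390 × 2.204×10⁻⁴ = 0.05930964 m
0.69 × 1.3763×10⁻⁴ × 360 = 0.034187292 m
Layer 4: 420 × 0.7346×10⁻⁴ × 0.4 = 0.01234128 m
Δh = 0.01643488 + 0.05930964 + 0.034187292 + 0.01234128 = 0.122273092 m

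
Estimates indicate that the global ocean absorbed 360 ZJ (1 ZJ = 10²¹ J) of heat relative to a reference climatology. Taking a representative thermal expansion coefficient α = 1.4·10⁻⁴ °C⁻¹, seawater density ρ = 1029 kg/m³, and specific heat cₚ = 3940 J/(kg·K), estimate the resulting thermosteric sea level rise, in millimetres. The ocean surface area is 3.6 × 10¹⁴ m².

about 35 mm

Per unit area: Q = 360×10²¹ / (3.6×10¹⁴) = 1×10⁹ J/m²
Δh = αQ/(ρcₚ) = 1.4×10⁻⁴ × 1×10⁹ / (1029 × 3940) ≈ 0.034532 m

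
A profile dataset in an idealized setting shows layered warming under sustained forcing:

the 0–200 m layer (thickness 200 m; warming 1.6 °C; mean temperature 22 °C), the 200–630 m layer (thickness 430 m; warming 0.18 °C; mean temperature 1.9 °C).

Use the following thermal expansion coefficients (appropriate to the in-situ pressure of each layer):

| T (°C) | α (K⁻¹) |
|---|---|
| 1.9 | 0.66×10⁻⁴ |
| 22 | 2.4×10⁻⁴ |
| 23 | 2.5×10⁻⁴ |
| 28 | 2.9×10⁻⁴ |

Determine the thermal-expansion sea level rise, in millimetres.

81.9 mm of thermosteric rise

Layer 1 at 22 °C → α = 2.4×10⁻⁴ K⁻¹
Layer 2 at 1.9 °C → α = 0.66×10⁻⁴ K⁻¹
200 × 2.4×10⁻⁴ × 1.6 = 0.07680 m
200–630 m: 0.18 × 430 × 0.66×10⁻⁴ = 0.0051084 m
Δh = 0.07680 + 0.0051084 = 0.0819084 m ≈ 81.9 mm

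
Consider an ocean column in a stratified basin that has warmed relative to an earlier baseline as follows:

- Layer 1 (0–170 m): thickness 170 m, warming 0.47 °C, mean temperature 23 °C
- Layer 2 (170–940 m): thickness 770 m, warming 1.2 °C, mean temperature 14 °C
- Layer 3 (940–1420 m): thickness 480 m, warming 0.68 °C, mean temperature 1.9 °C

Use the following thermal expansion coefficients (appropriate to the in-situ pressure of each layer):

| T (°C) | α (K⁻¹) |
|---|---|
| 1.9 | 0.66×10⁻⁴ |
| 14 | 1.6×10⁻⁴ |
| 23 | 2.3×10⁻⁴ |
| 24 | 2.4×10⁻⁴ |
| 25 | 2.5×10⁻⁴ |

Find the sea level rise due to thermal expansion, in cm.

Layer 1 at 23 °C → α = 2.3×10⁻⁴ K⁻¹
Layer 2 at 14 °C → α = 1.6×10⁻⁴ K⁻¹
Layer 3 at 1.9 °C → α = 0.66×10⁻⁴ K⁻¹
0–170 m: 0.47 × 2.3×10⁻⁴ × 170 = 0.018377 m
Layer 2: 770 × 1.2 × 1.6×10⁻⁴ = 0.14784 m
Layer 3: 0.68 × 0.66×10⁻⁴ × 480 = 0.0215424 m
Δh = 0.018377 + 0.14784 + 0.0215424 = 0.1877594 m

Δh = 18.8 cm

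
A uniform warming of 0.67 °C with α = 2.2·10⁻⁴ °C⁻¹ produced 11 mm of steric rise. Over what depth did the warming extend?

H ≈ 75 m

H = Δh/(αΔT) = 0.011 / (2.2×10⁻⁴ × 0.67) ≈ 74.63 m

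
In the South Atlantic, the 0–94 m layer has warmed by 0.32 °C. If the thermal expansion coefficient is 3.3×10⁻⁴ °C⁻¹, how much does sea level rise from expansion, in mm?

Δh = αΔT·H = 3.3×10⁻⁴ × 0.32 × 94 = 0.0099264 m

9.9 mm of thermosteric rise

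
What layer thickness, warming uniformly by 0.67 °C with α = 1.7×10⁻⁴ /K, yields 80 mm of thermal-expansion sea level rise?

H = Δh/(αΔT) = 0.08 / (1.7×10⁻⁴ × 0.67) ≈ 702.4 m

702 m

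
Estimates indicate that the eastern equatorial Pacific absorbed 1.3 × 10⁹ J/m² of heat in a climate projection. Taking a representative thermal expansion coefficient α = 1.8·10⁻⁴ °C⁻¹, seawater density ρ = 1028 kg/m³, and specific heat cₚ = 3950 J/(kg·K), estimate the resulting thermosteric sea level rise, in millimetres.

Δh = αQ/(ρcₚ) = 1.8×10⁻⁴ × 1.3×10⁹ / (1028 × 3950) ≈ 0.057627 m

57.6 mm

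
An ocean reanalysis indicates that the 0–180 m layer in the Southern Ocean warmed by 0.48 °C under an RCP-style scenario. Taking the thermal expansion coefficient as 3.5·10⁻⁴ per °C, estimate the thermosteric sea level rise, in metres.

0.0302 m

Δh = αΔT·H = 3.5×10⁻⁴ × 0.48 × 180 = 0.03024 m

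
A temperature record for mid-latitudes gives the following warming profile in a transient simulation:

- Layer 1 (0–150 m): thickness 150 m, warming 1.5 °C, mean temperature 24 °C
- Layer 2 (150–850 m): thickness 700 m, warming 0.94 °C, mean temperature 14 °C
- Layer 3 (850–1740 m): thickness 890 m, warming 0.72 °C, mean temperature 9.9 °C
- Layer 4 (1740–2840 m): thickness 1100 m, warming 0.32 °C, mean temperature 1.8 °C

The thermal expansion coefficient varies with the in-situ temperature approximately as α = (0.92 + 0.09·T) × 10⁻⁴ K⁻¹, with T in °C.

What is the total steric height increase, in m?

Layer 1: α = (0.92 + 0.09×24)×10⁻⁴ = 3.08×10⁻⁴ K⁻¹
Layer 2: α = (0.92 + 0.09×14)×10⁻⁴ = 2.18×10⁻⁴ K⁻¹
Layer 3: α = (0.92 + 0.09×9.9)×10⁻⁴ = 1.811×10⁻⁴ K⁻¹
Layer 4: α = (0.92 + 0.09×1.8)×10⁻⁴ = 1.082×10⁻⁴ K⁻¹
Layer 1: 3.08×10⁻⁴ × 150 × 1.5 = 0.06930 m
150–850 m: 0.94 × 2.18×10⁻⁴ × 700 = 0.143444 m
Layer 3: 0.72 × 1.811×10⁻⁴ × 890 = 0.11604888 m
Layer 4: 0.32 × 1.082×10⁻⁴ × 1100 = 0.0380864 m
Δh = 0.06930 + 0.143444 + 0.11604888 + 0.0380864 = 0.36687928 m

0.367 m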